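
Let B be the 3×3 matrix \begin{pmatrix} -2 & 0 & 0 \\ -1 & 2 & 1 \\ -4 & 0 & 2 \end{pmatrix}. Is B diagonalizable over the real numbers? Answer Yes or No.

No

Characteristic polynomial: p(λ) = λ^3 - 2λ^2 - 4λ + 8 = (λ - 2)^2(λ + 2).
λ = 2 has algebraic multiplicity 2; rank(B − 2I) = 2, so geometric multiplicity = 1.
Geometric multiplicity < algebraic multiplicity, so B is not diagonalizable.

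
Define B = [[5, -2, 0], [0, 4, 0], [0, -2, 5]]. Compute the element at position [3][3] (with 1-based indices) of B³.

125

Characteristic polynomial: s^3 - 14s^2 + 65s - 100 = (s - 5)^2(s - 4), so the eigenvalues are 4, 5, 5.
s=5: eigenvector (1, 0, 0).
s=4: eigenvector (2, 1, 2).
s=5: eigenvector (0, 0, 1).
P = [[1, 2, 0], [0, 1, 0], [0, 2, 1]], D = diag(5, 4, 5), P⁻¹ = [[1, -2, 0], [0, 1, 0], [0, -2, 1]].
B³ = P·diag(125, 64, 125)·P⁻¹ = [[125, -122, 0], [0, 64, 0], [0, -122, 125]].
The requested entry is 125.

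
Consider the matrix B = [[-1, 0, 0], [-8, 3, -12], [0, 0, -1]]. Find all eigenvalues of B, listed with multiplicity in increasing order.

Characteristic polynomial: p(r) = r^3 - r^2 - 5r - 3 = (r - 3)(r + 1)^2.
Roots (with multiplicity): -1, -1, 3.

-1, -1, 3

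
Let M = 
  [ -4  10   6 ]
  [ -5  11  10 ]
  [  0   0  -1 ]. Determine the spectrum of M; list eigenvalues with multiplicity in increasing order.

-1, 1, 6

Characteristic polynomial: p(t) = t^3 - 6t^2 - t + 6 = (t - 6)(t - 1)(t + 1).
Roots (with multiplicity): -1, 1, 6.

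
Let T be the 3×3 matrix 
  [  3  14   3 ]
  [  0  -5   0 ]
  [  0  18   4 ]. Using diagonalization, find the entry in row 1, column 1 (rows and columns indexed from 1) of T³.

Characteristic polynomial: s^3 - 2s^2 - 23s + 60 = (s - 4)(s - 3)(s + 5), so the eigenvalues are -5, 3, 4.
s=3: eigenvector (1, 0, 0).
s=-5: eigenvector (-1, 1, -2).
s=4: eigenvector (3, 0, 1).
P = [[1, -1, 3], [0, 1, 0], [0, -2, 1]], D = diag(3, -5, 4), P⁻¹ = [[1, -5, -3], [0, 1, 0], [0, 2, 1]].
T³ = P·diag(27, -125, 64)·P⁻¹ = [[27, 374, 111], [0, -125, 0], [0, 378, 64]].
The requested entry is 27.

27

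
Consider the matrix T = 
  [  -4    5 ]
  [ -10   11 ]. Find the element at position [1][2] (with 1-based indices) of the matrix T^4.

Characteristic polynomial: r^2 - 7r + 6 = (r - 6)(r - 1), so the eigenvalues are 1, 6.
r=1: eigenvector (1, 1).
r=6: eigenvector (1, 2).
P = [[1, 1], [1, 2]], D = diag(1, 6), P⁻¹ = [[2, -1], [-1, 1]].
T⁴ = P·diag(1, 1296)·P⁻¹ = [[-1294, 1295], [-2590, 2591]].
The requested entry is 1295.

1295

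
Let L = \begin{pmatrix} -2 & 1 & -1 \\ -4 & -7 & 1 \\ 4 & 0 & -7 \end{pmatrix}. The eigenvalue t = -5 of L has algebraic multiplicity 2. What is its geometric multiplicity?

1

L + 5I = [[3, 1, -1], [-4, -2, 1], [4, 0, -2]].
This matrix has rank 2, so its null space has dimension 3 − 2 = 1.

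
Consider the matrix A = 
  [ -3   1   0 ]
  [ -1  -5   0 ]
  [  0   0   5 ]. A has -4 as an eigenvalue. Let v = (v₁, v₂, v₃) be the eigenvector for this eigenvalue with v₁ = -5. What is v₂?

5

A + 4I = [[1, 1, 0], [-1, -1, 0], [0, 0, 9]].
Solving (A + 4I)v = 0 gives the eigenspace spanned by (-5, 5, 0).
With v₁ = -5, v = (-5, 5, 0), so v₂ = 5.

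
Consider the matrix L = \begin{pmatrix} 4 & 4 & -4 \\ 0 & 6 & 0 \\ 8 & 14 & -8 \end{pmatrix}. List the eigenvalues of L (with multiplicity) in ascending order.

-4, 0, 6

Characteristic polynomial: p(λ) = λ^3 - 2λ^2 - 24λ = λ(λ - 6)(λ + 4).
Roots (with multiplicity): -4, 0, 6.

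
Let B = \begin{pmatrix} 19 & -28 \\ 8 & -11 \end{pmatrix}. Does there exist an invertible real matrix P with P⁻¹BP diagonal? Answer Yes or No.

Characteristic polynomial: p(t) = t^2 - 8t + 15 = (t - 5)(t - 3).
All 2 eigenvalues are distinct, so B is diagonalizable.

Yes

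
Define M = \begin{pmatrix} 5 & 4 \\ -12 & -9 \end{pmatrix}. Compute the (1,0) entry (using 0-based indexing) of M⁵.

Characteristic polynomial: t^2 + 4t + 3 = (t + 1)(t + 3), so the eigenvalues are -3, -1.
t=-3: eigenvector (1, -2).
t=-1: eigenvector (2, -3).
P = [[1, 2], [-2, -3]], D = diag(-3, -1), P⁻¹ = [[-3, -2], [2, 1]].
M⁵ = P·diag(-243, -1)·P⁻¹ = [[725, 484], [-1452, -969]].
The requested entry is -1452.

-1452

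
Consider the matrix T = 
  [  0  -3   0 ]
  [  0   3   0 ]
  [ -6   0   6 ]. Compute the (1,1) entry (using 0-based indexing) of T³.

Characteristic polynomial: λ^3 - 9λ^2 + 18λ = λ(λ - 6)(λ - 3), so the eigenvalues are 0, 3, 6.
λ=3: eigenvector (-1, 1, -2).
λ=0: eigenvector (1, 0, 1).
λ=6: eigenvector (0, 0, 1).
P = [[-1, 1, 0], [1, 0, 0], [-2, 1, 1]], D = diag(3, 0, 6), P⁻¹ = [[0, 1, 0], [1, 1, 0], [-1, 1, 1]].
T³ = P·diag(27, 0, 216)·P⁻¹ = [[0, -27, 0], [0, 27, 0], [-216, 162, 216]].
The requested entry is 27.

27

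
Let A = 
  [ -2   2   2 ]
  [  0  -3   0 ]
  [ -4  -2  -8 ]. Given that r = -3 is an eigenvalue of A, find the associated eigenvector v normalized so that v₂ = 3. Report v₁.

6

A + 3I = [[1, 2, 2], [0, 0, 0], [-4, -2, -5]].
Solving (A + 3I)v = 0 gives the eigenspace spanned by (6, 3, -6).
With v₂ = 3, v = (6, 3, -6), so v₁ = 6.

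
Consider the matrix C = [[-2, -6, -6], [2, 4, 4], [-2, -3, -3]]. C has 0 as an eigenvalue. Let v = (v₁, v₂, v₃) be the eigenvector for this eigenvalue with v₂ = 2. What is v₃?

-2

C = [[-2, -6, -6], [2, 4, 4], [-2, -3, -3]].
Solving (C)v = 0 gives the eigenspace spanned by (0, 2, -2).
With v₂ = 2, v = (0, 2, -2), so v₃ = -2.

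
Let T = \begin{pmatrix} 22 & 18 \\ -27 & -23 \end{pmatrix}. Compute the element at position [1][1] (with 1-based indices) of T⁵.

9322

Characteristic polynomial: s^2 + s - 20 = (s - 4)(s + 5), so the eigenvalues are -5, 4.
s=-5: eigenvector (-2, 3).
s=4: eigenvector (-1, 1).
P = [[-2, -1], [3, 1]], D = diag(-5, 4), P⁻¹ = [[1, 1], [-3, -2]].
T⁵ = P·diag(-3125, 1024)·P⁻¹ = [[9322, 8298], [-12447, -11423]].
The requested entry is 9322.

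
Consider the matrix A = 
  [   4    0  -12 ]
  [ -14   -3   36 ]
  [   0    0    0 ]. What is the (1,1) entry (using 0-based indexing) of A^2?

Characteristic polynomial: λ^3 - λ^2 - 12λ = λ(λ - 4)(λ + 3), so the eigenvalues are -3, 0, 4.
λ=4: eigenvector (1, -2, 0).
λ=-3: eigenvector (0, 1, 0).
λ=0: eigenvector (3, -2, 1).
P = [[1, 0, 3], [-2, 1, -2], [0, 0, 1]], D = diag(4, -3, 0), P⁻¹ = [[1, 0, -3], [2, 1, -4], [0, 0, 1]].
A² = P·diag(16, 9, 0)·P⁻¹ = [[16, 0, -48], [-14, 9, 60], [0, 0, 0]].
The requested entry is 9.

9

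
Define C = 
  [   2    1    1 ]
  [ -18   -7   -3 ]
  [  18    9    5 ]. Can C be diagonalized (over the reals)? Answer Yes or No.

Characteristic polynomial: p(μ) = μ^3 - 12μ + 16 = (μ - 2)^2(μ + 4).
μ = 2 has algebraic multiplicity 2; rank(C − 2I) = 2, so geometric multiplicity = 1.
Geometric multiplicity < algebraic multiplicity, so C is not diagonalizable.

No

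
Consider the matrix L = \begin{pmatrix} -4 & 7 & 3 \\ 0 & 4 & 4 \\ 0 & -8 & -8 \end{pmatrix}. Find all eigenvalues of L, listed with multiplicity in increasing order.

Characteristic polynomial: p(μ) = μ^3 + 8μ^2 + 16μ = μ(μ + 4)^2.
Roots (with multiplicity): -4, -4, 0.

-4, -4, 0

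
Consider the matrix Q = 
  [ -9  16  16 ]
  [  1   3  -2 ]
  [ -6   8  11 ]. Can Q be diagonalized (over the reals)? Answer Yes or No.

No

Characteristic polynomial: p(λ) = λ^3 - 5λ^2 + 3λ + 9 = (λ - 3)^2(λ + 1).
λ = 3 has algebraic multiplicity 2; rank(Q − 3I) = 2, so geometric multiplicity = 1.
Geometric multiplicity < algebraic multiplicity, so Q is not diagonalizable.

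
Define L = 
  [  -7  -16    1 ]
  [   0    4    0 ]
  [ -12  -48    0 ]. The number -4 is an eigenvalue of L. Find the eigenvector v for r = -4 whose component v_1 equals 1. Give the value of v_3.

L + 4I = [[-3, -16, 1], [0, 8, 0], [-12, -48, 4]].
Solving (L + 4I)v = 0 gives the eigenspace spanned by (1, 0, 3).
With v_1 = 1, v = (1, 0, 3), so v_3 = 3.

3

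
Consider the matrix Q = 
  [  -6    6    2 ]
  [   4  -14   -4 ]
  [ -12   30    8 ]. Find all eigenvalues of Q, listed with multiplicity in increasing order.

Characteristic polynomial: p(μ) = μ^3 + 12μ^2 + 44μ + 48 = (μ + 2)(μ + 4)(μ + 6).
Roots (with multiplicity): -6, -4, -2.

-6, -4, -2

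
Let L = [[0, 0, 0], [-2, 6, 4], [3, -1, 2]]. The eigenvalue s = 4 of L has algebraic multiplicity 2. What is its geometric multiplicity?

L − 4I = [[-4, 0, 0], [-2, 2, 4], [3, -1, -2]].
This matrix has rank 2, so its null space has dimension 3 − 2 = 1.

1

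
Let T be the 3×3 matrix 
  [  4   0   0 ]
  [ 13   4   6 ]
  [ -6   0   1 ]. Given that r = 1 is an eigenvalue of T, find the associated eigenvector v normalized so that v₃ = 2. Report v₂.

T − 1I = [[3, 0, 0], [13, 3, 6], [-6, 0, 0]].
Solving (T − 1I)v = 0 gives the eigenspace spanned by (0, -4, 2).
With v₃ = 2, v = (0, -4, 2), so v₂ = -4.

-4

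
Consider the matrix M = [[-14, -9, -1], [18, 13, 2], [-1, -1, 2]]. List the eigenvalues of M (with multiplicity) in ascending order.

Characteristic polynomial: p(s) = s^3 - s^2 - 21s + 45 = (s - 3)^2(s + 5).
Roots (with multiplicity): -5, 3, 3.

-5, 3, 3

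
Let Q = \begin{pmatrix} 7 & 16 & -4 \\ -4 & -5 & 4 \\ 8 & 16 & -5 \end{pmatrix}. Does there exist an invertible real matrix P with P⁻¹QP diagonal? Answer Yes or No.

Yes

Characteristic polynomial: p(r) = r^3 + 3r^2 - 13r - 15 = (r - 3)(r + 1)(r + 5).
All 3 eigenvalues are distinct, so Q is diagonalizable.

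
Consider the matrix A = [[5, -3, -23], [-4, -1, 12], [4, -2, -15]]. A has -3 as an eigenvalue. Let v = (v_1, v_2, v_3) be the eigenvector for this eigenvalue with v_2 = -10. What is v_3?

10

A + 3I = [[8, -3, -23], [-4, 2, 12], [4, -2, -12]].
Solving (A + 3I)v = 0 gives the eigenspace spanned by (25, -10, 10).
With v_2 = -10, v = (25, -10, 10), so v_3 = 10.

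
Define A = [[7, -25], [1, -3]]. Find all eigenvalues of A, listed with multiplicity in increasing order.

Characteristic polynomial: p(s) = s^2 - 4s + 4 = (s - 2)^2.
Roots (with multiplicity): 2, 2.

2, 2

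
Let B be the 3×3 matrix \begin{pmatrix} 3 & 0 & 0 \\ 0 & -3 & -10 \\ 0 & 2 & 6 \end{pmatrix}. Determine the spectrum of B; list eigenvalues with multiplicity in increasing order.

Characteristic polynomial: p(λ) = λ^3 - 6λ^2 + 11λ - 6 = (λ - 3)(λ - 2)(λ - 1).
Roots (with multiplicity): 1, 2, 3.

1, 2, 3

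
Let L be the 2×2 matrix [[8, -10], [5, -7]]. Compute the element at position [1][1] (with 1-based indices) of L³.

Characteristic polynomial: μ^2 - μ - 6 = (μ - 3)(μ + 2), so the eigenvalues are -2, 3.
μ=-2: eigenvector (1, 1).
μ=3: eigenvector (2, 1).
P = [[1, 2], [1, 1]], D = diag(-2, 3), P⁻¹ = [[-1, 2], [1, -1]].
L³ = P·diag(-8, 27)·P⁻¹ = [[62, -70], [35, -43]].
The requested entry is 62.

62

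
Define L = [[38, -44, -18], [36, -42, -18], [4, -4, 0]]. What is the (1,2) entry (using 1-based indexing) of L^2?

248

Characteristic polynomial: s^3 + 4s^2 - 12s = s(s - 2)(s + 6), so the eigenvalues are -6, 0, 2.
s=0: eigenvector (-3, -3, 1).
s=-6: eigenvector (1, 1, 0).
s=2: eigenvector (1, 0, 2).
P = [[-3, 1, 1], [-3, 1, 0], [1, 0, 2]], D = diag(0, -6, 2), P⁻¹ = [[-2, 2, 1], [-6, 7, 3], [1, -1, 0]].
L² = P·diag(0, 36, 4)·P⁻¹ = [[-212, 248, 108], [-216, 252, 108], [8, -8, 0]].
The requested entry is 248.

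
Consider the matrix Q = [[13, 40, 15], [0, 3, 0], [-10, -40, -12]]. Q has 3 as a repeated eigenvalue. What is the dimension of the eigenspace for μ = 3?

2

Q − 3I = [[10, 40, 15], [0, 0, 0], [-10, -40, -15]].
This matrix has rank 1, so its null space has dimension 3 − 1 = 2.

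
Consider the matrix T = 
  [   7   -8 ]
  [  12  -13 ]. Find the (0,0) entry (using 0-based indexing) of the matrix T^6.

Characteristic polynomial: r^2 + 6r + 5 = (r + 1)(r + 5), so the eigenvalues are -5, -1.
r=-5: eigenvector (2, 3).
r=-1: eigenvector (1, 1).
P = [[2, 1], [3, 1]], D = diag(-5, -1), P⁻¹ = [[-1, 1], [3, -2]].
T⁶ = P·diag(15625, 1)·P⁻¹ = [[-31247, 31248], [-46872, 46873]].
The requested entry is -31247.

-31247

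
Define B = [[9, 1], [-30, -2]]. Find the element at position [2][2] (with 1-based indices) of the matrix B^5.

Characteristic polynomial: t^2 - 7t + 12 = (t - 4)(t - 3), so the eigenvalues are 3, 4.
t=3: eigenvector (1, -6).
t=4: eigenvector (1, -5).
P = [[1, 1], [-6, -5]], D = diag(3, 4), P⁻¹ = [[-5, -1], [6, 1]].
B⁵ = P·diag(243, 1024)·P⁻¹ = [[4929, 781], [-23430, -3662]].
The requested entry is -3662.

-3662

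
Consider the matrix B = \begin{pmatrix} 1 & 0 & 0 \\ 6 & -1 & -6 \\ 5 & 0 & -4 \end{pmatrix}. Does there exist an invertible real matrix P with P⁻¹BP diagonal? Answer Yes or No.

Characteristic polynomial: p(s) = s^3 + 4s^2 - s - 4 = (s - 1)(s + 1)(s + 4).
All 3 eigenvalues are distinct, so B is diagonalizable.

Yes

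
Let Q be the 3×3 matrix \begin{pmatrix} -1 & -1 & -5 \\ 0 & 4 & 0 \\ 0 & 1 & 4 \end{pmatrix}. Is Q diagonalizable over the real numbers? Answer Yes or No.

No

Characteristic polynomial: p(t) = t^3 - 7t^2 + 8t + 16 = (t - 4)^2(t + 1).
t = 4 has algebraic multiplicity 2; rank(Q − 4I) = 2, so geometric multiplicity = 1.
Geometric multiplicity < algebraic multiplicity, so Q is not diagonalizable.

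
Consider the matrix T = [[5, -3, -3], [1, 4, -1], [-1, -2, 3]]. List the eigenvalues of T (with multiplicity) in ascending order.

2, 5, 5

Characteristic polynomial: p(s) = s^3 - 12s^2 + 45s - 50 = (s - 5)^2(s - 2).
Roots (with multiplicity): 2, 5, 5.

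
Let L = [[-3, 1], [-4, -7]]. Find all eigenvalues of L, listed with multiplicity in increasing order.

Characteristic polynomial: p(t) = t^2 + 10t + 25 = (t + 5)^2.
Roots (with multiplicity): -5, -5.

-5, -5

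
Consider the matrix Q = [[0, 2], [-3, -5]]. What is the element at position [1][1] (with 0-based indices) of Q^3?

Characteristic polynomial: r^2 + 5r + 6 = (r + 2)(r + 3), so the eigenvalues are -3, -2.
r=-2: eigenvector (-1, 1).
r=-3: eigenvector (-2, 3).
P = [[-1, -2], [1, 3]], D = diag(-2, -3), P⁻¹ = [[-3, -2], [1, 1]].
Q³ = P·diag(-8, -27)·P⁻¹ = [[30, 38], [-57, -65]].
The requested entry is -65.

-65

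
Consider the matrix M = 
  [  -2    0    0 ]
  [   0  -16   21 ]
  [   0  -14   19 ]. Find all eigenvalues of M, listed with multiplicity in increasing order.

Characteristic polynomial: p(s) = s^3 - s^2 - 16s - 20 = (s - 5)(s + 2)^2.
Roots (with multiplicity): -2, -2, 5.

-2, -2, 5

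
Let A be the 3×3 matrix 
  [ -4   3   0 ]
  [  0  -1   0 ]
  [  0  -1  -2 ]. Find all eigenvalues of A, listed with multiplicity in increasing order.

-4, -2, -1

Characteristic polynomial: p(μ) = μ^3 + 7μ^2 + 14μ + 8 = (μ + 1)(μ + 2)(μ + 4).
Roots (with multiplicity): -4, -2, -1.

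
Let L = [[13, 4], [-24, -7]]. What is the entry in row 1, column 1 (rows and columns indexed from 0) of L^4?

-1247

Characteristic polynomial: s^2 - 6s + 5 = (s - 5)(s - 1), so the eigenvalues are 1, 5.
s=5: eigenvector (1, -2).
s=1: eigenvector (-1, 3).
P = [[1, -1], [-2, 3]], D = diag(5, 1), P⁻¹ = [[3, 1], [2, 1]].
L⁴ = P·diag(625, 1)·P⁻¹ = [[1873, 624], [-3744, -1247]].
The requested entry is -1247.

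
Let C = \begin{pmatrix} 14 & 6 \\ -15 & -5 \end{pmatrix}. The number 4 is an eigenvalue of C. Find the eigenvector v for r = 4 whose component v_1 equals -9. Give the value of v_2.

15

C − 4I = [[10, 6], [-15, -9]].
Solving (C − 4I)v = 0 gives the eigenspace spanned by (-9, 15).
With v_1 = -9, v = (-9, 15), so v_2 = 15.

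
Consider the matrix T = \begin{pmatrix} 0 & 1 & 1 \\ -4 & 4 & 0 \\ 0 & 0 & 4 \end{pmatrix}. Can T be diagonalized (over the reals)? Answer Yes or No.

Characteristic polynomial: p(λ) = λ^3 - 8λ^2 + 20λ - 16 = (λ - 4)(λ - 2)^2.
λ = 2 has algebraic multiplicity 2; rank(T − 2I) = 2, so geometric multiplicity = 1.
Geometric multiplicity < algebraic multiplicity, so T is not diagonalizable.

No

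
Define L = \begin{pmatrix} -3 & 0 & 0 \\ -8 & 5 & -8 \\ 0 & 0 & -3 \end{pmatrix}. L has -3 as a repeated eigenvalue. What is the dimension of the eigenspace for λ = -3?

2

L + 3I = [[0, 0, 0], [-8, 8, -8], [0, 0, 0]].
This matrix has rank 1, so its null space has dimension 3 − 1 = 2.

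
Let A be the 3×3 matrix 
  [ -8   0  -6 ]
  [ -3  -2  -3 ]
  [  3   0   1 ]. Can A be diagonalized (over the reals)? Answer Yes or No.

Yes

Characteristic polynomial: p(s) = s^3 + 9s^2 + 24s + 20 = (s + 2)^2(s + 5).
s = -2 has algebraic multiplicity 2; rank(A + 2I) = 1, so geometric multiplicity = 2.
Every eigenvalue has geometric = algebraic multiplicity, so A is diagonalizable.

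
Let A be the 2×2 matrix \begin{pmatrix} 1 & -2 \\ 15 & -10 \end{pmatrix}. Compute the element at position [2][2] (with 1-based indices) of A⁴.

2470

Characteristic polynomial: r^2 + 9r + 20 = (r + 4)(r + 5), so the eigenvalues are -5, -4.
r=-4: eigenvector (-2, -5).
r=-5: eigenvector (1, 3).
P = [[-2, 1], [-5, 3]], D = diag(-4, -5), P⁻¹ = [[-3, 1], [-5, 2]].
A⁴ = P·diag(256, 625)·P⁻¹ = [[-1589, 738], [-5535, 2470]].
The requested entry is 2470.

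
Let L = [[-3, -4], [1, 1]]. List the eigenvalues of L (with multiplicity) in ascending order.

-1, -1

Characteristic polynomial: p(r) = r^2 + 2r + 1 = (r + 1)^2.
Roots (with multiplicity): -1, -1.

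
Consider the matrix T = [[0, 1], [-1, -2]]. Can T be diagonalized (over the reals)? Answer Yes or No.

Characteristic polynomial: p(μ) = μ^2 + 2μ + 1 = (μ + 1)^2.
μ = -1 has algebraic multiplicity 2; rank(T + 1I) = 1, so geometric multiplicity = 1.
Geometric multiplicity < algebraic multiplicity, so T is not diagonalizable.

No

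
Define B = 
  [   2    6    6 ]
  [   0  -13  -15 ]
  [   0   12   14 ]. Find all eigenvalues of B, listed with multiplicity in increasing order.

-1, 2, 2

Characteristic polynomial: p(t) = t^3 - 3t^2 + 4 = (t - 2)^2(t + 1).
Roots (with multiplicity): -1, 2, 2.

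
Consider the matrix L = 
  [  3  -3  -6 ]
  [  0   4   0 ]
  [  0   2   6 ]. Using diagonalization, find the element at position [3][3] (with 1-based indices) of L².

Characteristic polynomial: s^3 - 13s^2 + 54s - 72 = (s - 6)(s - 4)(s - 3), so the eigenvalues are 3, 4, 6.
s=3: eigenvector (1, 0, 0).
s=4: eigenvector (3, 1, -1).
s=6: eigenvector (-2, 0, 1).
P = [[1, 3, -2], [0, 1, 0], [0, -1, 1]], D = diag(3, 4, 6), P⁻¹ = [[1, -1, 2], [0, 1, 0], [0, 1, 1]].
L² = P·diag(9, 16, 36)·P⁻¹ = [[9, -33, -54], [0, 16, 0], [0, 20, 36]].
The requested entry is 36.

36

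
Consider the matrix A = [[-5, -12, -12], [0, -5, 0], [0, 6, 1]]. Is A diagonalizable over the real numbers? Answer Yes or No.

Yes

Characteristic polynomial: p(r) = r^3 + 9r^2 + 15r - 25 = (r - 1)(r + 5)^2.
r = -5 has algebraic multiplicity 2; rank(A + 5I) = 1, so geometric multiplicity = 2.
Every eigenvalue has geometric = algebraic multiplicity, so A is diagonalizable.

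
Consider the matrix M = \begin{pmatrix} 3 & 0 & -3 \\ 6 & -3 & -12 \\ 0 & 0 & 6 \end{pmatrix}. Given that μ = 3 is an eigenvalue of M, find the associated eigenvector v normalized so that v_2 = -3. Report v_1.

-3

M − 3I = [[0, 0, -3], [6, -6, -12], [0, 0, 3]].
Solving (M − 3I)v = 0 gives the eigenspace spanned by (-3, -3, 0).
With v_2 = -3, v = (-3, -3, 0), so v_1 = -3.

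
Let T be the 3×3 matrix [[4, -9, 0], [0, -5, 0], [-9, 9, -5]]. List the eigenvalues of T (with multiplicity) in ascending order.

Characteristic polynomial: p(r) = r^3 + 6r^2 - 15r - 100 = (r - 4)(r + 5)^2.
Roots (with multiplicity): -5, -5, 4.

-5, -5, 4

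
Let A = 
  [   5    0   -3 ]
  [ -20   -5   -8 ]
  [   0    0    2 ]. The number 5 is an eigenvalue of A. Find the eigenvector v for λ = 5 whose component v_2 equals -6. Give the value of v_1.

A − 5I = [[0, 0, -3], [-20, -10, -8], [0, 0, -3]].
Solving (A − 5I)v = 0 gives the eigenspace spanned by (3, -6, 0).
With v_2 = -6, v = (3, -6, 0), so v_1 = 3.

3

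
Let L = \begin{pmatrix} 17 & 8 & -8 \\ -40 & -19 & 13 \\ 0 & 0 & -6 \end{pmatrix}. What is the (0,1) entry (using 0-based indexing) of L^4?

-160

Characteristic polynomial: s^3 + 8s^2 + 9s - 18 = (s - 1)(s + 3)(s + 6), so the eigenvalues are -6, -3, 1.
s=-3: eigenvector (-2, 5, 0).
s=1: eigenvector (1, -2, 0).
s=-6: eigenvector (0, 1, 1).
P = [[-2, 1, 0], [5, -2, 1], [0, 0, 1]], D = diag(-3, 1, -6), P⁻¹ = [[2, 1, -1], [5, 2, -2], [0, 0, 1]].
L⁴ = P·diag(81, 1, 1296)·P⁻¹ = [[-319, -160, 160], [800, 401, 895], [0, 0, 1296]].
The requested entry is -160.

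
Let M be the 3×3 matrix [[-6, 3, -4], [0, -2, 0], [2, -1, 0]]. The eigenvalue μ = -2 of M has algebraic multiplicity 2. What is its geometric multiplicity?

M + 2I = [[-4, 3, -4], [0, 0, 0], [2, -1, 2]].
This matrix has rank 2, so its null space has dimension 3 − 2 = 1.

1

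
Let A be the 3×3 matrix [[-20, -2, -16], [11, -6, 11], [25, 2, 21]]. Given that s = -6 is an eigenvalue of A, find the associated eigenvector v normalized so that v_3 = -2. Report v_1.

2

A + 6I = [[-14, -2, -16], [11, 0, 11], [25, 2, 27]].
Solving (A + 6I)v = 0 gives the eigenspace spanned by (2, 2, -2).
With v_3 = -2, v = (2, 2, -2), so v_1 = 2.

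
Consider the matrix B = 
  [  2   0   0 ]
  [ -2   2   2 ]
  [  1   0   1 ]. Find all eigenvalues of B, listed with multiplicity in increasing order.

Characteristic polynomial: p(λ) = λ^3 - 5λ^2 + 8λ - 4 = (λ - 2)^2(λ - 1).
Roots (with multiplicity): 1, 2, 2.

1, 2, 2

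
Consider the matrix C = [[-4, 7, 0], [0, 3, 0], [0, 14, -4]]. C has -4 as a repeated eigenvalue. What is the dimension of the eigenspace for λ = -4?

C + 4I = [[0, 7, 0], [0, 7, 0], [0, 14, 0]].
This matrix has rank 1, so its null space has dimension 3 − 1 = 2.

2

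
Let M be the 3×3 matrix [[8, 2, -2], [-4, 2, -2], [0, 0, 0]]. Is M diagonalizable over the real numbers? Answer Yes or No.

Yes

Characteristic polynomial: p(t) = t^3 - 10t^2 + 24t = t(t - 6)(t - 4).
All 3 eigenvalues are distinct, so M is diagonalizable.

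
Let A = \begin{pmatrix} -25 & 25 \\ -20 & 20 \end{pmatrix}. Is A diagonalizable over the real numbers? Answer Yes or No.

Yes

Characteristic polynomial: p(λ) = λ^2 + 5λ = λ(λ + 5).
All 2 eigenvalues are distinct, so A is diagonalizable.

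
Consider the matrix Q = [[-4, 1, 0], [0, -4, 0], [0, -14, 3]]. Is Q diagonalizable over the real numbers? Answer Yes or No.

No

Characteristic polynomial: p(t) = t^3 + 5t^2 - 8t - 48 = (t - 3)(t + 4)^2.
t = -4 has algebraic multiplicity 2; rank(Q + 4I) = 2, so geometric multiplicity = 1.
Geometric multiplicity < algebraic multiplicity, so Q is not diagonalizable.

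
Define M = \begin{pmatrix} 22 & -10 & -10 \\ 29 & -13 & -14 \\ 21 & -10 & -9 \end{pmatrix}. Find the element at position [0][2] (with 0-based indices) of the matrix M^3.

Characteristic polynomial: s^3 - 7s + 6 = (s - 2)(s - 1)(s + 3), so the eigenvalues are -3, 1, 2.
s=1: eigenvector (0, -1, 1).
s=-3: eigenvector (2, 3, 2).
s=2: eigenvector (1, 1, 1).
P = [[0, 2, 1], [-1, 3, 1], [1, 2, 1]], D = diag(1, -3, 2), P⁻¹ = [[-1, 0, 1], [-2, 1, 1], [5, -2, -2]].
M³ = P·diag(1, -27, 8)·P⁻¹ = [[148, -70, -70], [203, -97, -98], [147, -70, -69]].
The requested entry is -70.

-70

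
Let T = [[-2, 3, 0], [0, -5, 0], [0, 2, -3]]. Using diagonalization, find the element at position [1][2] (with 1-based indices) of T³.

117

Characteristic polynomial: μ^3 + 10μ^2 + 31μ + 30 = (μ + 2)(μ + 3)(μ + 5), so the eigenvalues are -5, -3, -2.
μ=-3: eigenvector (0, 0, 1).
μ=-5: eigenvector (-1, 1, -1).
μ=-2: eigenvector (1, 0, 0).
P = [[0, -1, 1], [0, 1, 0], [1, -1, 0]], D = diag(-3, -5, -2), P⁻¹ = [[0, 1, 1], [0, 1, 0], [1, 1, 0]].
T³ = P·diag(-27, -125, -8)·P⁻¹ = [[-8, 117, 0], [0, -125, 0], [0, 98, -27]].
The requested entry is 117.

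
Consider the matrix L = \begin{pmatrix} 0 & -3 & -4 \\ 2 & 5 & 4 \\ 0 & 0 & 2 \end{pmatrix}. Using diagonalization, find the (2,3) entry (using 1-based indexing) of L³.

76

Characteristic polynomial: λ^3 - 7λ^2 + 16λ - 12 = (λ - 3)(λ - 2)^2, so the eigenvalues are 2, 2, 3.
λ=2: eigenvector (3, -2, 0).
λ=3: eigenvector (-1, 1, 0).
λ=2: eigenvector (-2, 0, 1).
P = [[3, -1, -2], [-2, 1, 0], [0, 0, 1]], D = diag(2, 3, 2), P⁻¹ = [[1, 1, 2], [2, 3, 4], [0, 0, 1]].
L³ = P·diag(8, 27, 8)·P⁻¹ = [[-30, -57, -76], [38, 65, 76], [0, 0, 8]].
The requested entry is 76.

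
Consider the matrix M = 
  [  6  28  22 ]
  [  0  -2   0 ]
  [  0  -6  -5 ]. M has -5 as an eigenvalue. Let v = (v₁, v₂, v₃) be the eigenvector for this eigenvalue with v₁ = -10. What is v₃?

5

M + 5I = [[11, 28, 22], [0, 3, 0], [0, -6, 0]].
Solving (M + 5I)v = 0 gives the eigenspace spanned by (-10, 0, 5).
With v₁ = -10, v = (-10, 0, 5), so v₃ = 5.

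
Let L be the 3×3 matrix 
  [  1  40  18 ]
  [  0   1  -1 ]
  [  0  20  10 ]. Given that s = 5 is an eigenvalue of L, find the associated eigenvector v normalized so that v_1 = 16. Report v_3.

L − 5I = [[-4, 40, 18], [0, -4, -1], [0, 20, 5]].
Solving (L − 5I)v = 0 gives the eigenspace spanned by (16, -2, 8).
With v_1 = 16, v = (16, -2, 8), so v_3 = 8.

8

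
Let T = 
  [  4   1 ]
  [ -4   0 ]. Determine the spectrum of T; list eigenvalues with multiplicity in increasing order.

2, 2

Characteristic polynomial: p(λ) = λ^2 - 4λ + 4 = (λ - 2)^2.
Roots (with multiplicity): 2, 2.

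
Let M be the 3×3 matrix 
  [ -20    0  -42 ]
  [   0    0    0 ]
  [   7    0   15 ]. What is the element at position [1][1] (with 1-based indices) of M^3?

Characteristic polynomial: s^3 + 5s^2 - 6s = s(s - 1)(s + 6), so the eigenvalues are -6, 0, 1.
s=0: eigenvector (0, 1, 0).
s=-6: eigenvector (3, 0, -1).
s=1: eigenvector (-2, 0, 1).
P = [[0, 3, -2], [1, 0, 0], [0, -1, 1]], D = diag(0, -6, 1), P⁻¹ = [[0, 1, 0], [1, 0, 2], [1, 0, 3]].
M³ = P·diag(0, -216, 1)·P⁻¹ = [[-650, 0, -1302], [0, 0, 0], [217, 0, 435]].
The requested entry is -650.

-650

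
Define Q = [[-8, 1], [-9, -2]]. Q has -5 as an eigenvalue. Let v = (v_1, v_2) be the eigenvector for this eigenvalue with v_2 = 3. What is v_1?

1

Q + 5I = [[-3, 1], [-9, 3]].
Solving (Q + 5I)v = 0 gives the eigenspace spanned by (1, 3).
With v_2 = 3, v = (1, 3), so v_1 = 1.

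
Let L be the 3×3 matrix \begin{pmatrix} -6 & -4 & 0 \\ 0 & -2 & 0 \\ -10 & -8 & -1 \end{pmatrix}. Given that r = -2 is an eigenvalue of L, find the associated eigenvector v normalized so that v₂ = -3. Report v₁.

L + 2I = [[-4, -4, 0], [0, 0, 0], [-10, -8, 1]].
Solving (L + 2I)v = 0 gives the eigenspace spanned by (3, -3, 6).
With v₂ = -3, v = (3, -3, 6), so v₁ = 3.

3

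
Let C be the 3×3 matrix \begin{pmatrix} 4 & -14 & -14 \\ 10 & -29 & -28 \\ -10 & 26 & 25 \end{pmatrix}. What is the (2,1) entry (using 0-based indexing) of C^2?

Characteristic polynomial: t^3 - 13t - 12 = (t - 4)(t + 1)(t + 3), so the eigenvalues are -3, -1, 4.
t=4: eigenvector (1, 2, -2).
t=-1: eigenvector (0, 1, -1).
t=-3: eigenvector (2, 4, -3).
P = [[1, 0, 2], [2, 1, 4], [-2, -1, -3]], D = diag(4, -1, -3), P⁻¹ = [[1, -2, -2], [-2, 1, 0], [0, 1, 1]].
C² = P·diag(16, 1, 9)·P⁻¹ = [[16, -14, -14], [30, -27, -28], [-30, 36, 37]].
The requested entry is 36.

36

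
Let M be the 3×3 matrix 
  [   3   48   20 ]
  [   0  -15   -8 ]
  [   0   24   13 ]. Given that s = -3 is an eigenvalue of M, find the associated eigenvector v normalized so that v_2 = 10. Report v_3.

-15

M + 3I = [[6, 48, 20], [0, -12, -8], [0, 24, 16]].
Solving (M + 3I)v = 0 gives the eigenspace spanned by (-30, 10, -15).
With v_2 = 10, v = (-30, 10, -15), so v_3 = -15.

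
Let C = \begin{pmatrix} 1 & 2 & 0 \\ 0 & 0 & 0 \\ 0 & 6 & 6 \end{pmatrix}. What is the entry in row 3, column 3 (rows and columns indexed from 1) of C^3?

216

Characteristic polynomial: μ^3 - 7μ^2 + 6μ = μ(μ - 6)(μ - 1), so the eigenvalues are 0, 1, 6.
μ=1: eigenvector (1, 0, 0).
μ=6: eigenvector (0, 0, 1).
μ=0: eigenvector (-2, 1, -1).
P = [[1, 0, -2], [0, 0, 1], [0, 1, -1]], D = diag(1, 6, 0), P⁻¹ = [[1, 2, 0], [0, 1, 1], [0, 1, 0]].
C³ = P·diag(1, 216, 0)·P⁻¹ = [[1, 2, 0], [0, 0, 0], [0, 216, 216]].
The requested entry is 216.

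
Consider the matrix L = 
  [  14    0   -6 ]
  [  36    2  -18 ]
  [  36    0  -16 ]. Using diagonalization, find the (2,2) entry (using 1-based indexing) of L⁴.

Characteristic polynomial: μ^3 - 12μ + 16 = (μ - 2)^2(μ + 4), so the eigenvalues are -4, 2, 2.
μ=2: eigenvector (1, 2, 2).
μ=2: eigenvector (0, 1, 0).
μ=-4: eigenvector (1, 3, 3).
P = [[1, 0, 1], [2, 1, 3], [2, 0, 3]], D = diag(2, 2, -4), P⁻¹ = [[3, 0, -1], [0, 1, -1], [-2, 0, 1]].
L⁴ = P·diag(16, 16, 256)·P⁻¹ = [[-464, 0, 240], [-1440, 16, 720], [-1440, 0, 736]].
The requested entry is 16.

16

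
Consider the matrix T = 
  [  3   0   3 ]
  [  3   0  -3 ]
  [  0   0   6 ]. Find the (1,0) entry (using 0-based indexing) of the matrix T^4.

Characteristic polynomial: s^3 - 9s^2 + 18s = s(s - 6)(s - 3), so the eigenvalues are 0, 3, 6.
s=3: eigenvector (1, 1, 0).
s=0: eigenvector (0, 1, 0).
s=6: eigenvector (1, 0, 1).
P = [[1, 0, 1], [1, 1, 0], [0, 0, 1]], D = diag(3, 0, 6), P⁻¹ = [[1, 0, -1], [-1, 1, 1], [0, 0, 1]].
T⁴ = P·diag(81, 0, 1296)·P⁻¹ = [[81, 0, 1215], [81, 0, -81], [0, 0, 1296]].
The requested entry is 81.

81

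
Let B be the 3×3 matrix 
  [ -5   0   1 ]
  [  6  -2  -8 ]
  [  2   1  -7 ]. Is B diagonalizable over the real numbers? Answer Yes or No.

Characteristic polynomial: p(μ) = μ^3 + 14μ^2 + 65μ + 100 = (μ + 4)(μ + 5)^2.
μ = -5 has algebraic multiplicity 2; rank(B + 5I) = 2, so geometric multiplicity = 1.
Geometric multiplicity < algebraic multiplicity, so B is not diagonalizable.

No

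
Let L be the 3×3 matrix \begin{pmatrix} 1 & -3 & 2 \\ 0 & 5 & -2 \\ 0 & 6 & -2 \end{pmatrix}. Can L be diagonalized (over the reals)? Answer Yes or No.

Characteristic polynomial: p(r) = r^3 - 4r^2 + 5r - 2 = (r - 2)(r - 1)^2.
r = 1 has algebraic multiplicity 2; rank(L − 1I) = 2, so geometric multiplicity = 1.
Geometric multiplicity < algebraic multiplicity, so L is not diagonalizable.

No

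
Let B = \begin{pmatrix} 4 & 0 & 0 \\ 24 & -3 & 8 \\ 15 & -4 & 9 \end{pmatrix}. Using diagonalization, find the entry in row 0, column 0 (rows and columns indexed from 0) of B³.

64

Characteristic polynomial: r^3 - 10r^2 + 29r - 20 = (r - 5)(r - 4)(r - 1), so the eigenvalues are 1, 4, 5.
r=4: eigenvector (1, 0, -3).
r=5: eigenvector (0, 1, 1).
r=1: eigenvector (0, -2, -1).
P = [[1, 0, 0], [0, 1, -2], [-3, 1, -1]], D = diag(4, 5, 1), P⁻¹ = [[1, 0, 0], [6, -1, 2], [3, -1, 1]].
B³ = P·diag(64, 125, 1)·P⁻¹ = [[64, 0, 0], [744, -123, 248], [555, -124, 249]].
The requested entry is 64.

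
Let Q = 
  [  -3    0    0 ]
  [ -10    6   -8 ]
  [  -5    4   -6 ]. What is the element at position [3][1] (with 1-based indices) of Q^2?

Characteristic polynomial: λ^3 + 3λ^2 - 4λ - 12 = (λ - 2)(λ + 2)(λ + 3), so the eigenvalues are -3, -2, 2.
λ=-3: eigenvector (1, 2, 1).
λ=-2: eigenvector (0, 1, 1).
λ=2: eigenvector (0, -2, -1).
P = [[1, 0, 0], [2, 1, -2], [1, 1, -1]], D = diag(-3, -2, 2), P⁻¹ = [[1, 0, 0], [0, -1, 2], [1, -1, 1]].
Q² = P·diag(9, 4, 4)·P⁻¹ = [[9, 0, 0], [10, 4, 0], [5, 0, 4]].
The requested entry is 5.

5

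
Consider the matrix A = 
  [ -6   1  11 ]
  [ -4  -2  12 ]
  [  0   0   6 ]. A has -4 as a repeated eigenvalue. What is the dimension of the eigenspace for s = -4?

1

A + 4I = [[-2, 1, 11], [-4, 2, 12], [0, 0, 10]].
This matrix has rank 2, so its null space has dimension 3 − 2 = 1.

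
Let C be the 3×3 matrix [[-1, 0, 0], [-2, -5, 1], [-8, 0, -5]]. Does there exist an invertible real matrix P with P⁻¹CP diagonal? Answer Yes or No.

Characteristic polynomial: p(μ) = μ^3 + 11μ^2 + 35μ + 25 = (μ + 1)(μ + 5)^2.
μ = -5 has algebraic multiplicity 2; rank(C + 5I) = 2, so geometric multiplicity = 1.
Geometric multiplicity < algebraic multiplicity, so C is not diagonalizable.

No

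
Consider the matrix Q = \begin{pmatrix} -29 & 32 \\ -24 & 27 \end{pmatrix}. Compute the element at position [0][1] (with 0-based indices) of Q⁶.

Characteristic polynomial: r^2 + 2r - 15 = (r - 3)(r + 5), so the eigenvalues are -5, 3.
r=3: eigenvector (1, 1).
r=-5: eigenvector (4, 3).
P = [[1, 4], [1, 3]], D = diag(3, -5), P⁻¹ = [[-3, 4], [1, -1]].
Q⁶ = P·diag(729, 15625)·P⁻¹ = [[60313, -59584], [44688, -43959]].
The requested entry is -59584.

-59584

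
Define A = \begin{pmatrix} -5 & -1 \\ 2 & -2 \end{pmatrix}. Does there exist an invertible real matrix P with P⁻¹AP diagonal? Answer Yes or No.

Yes

Characteristic polynomial: p(r) = r^2 + 7r + 12 = (r + 3)(r + 4).
All 2 eigenvalues are distinct, so A is diagonalizable.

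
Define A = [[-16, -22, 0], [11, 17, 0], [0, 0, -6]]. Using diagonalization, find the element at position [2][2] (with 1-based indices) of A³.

557

Characteristic polynomial: t^3 + 5t^2 - 36t - 180 = (t - 6)(t + 5)(t + 6), so the eigenvalues are -6, -5, 6.
t=-5: eigenvector (-2, 1, 0).
t=6: eigenvector (1, -1, 0).
t=-6: eigenvector (0, 0, 1).
P = [[-2, 1, 0], [1, -1, 0], [0, 0, 1]], D = diag(-5, 6, -6), P⁻¹ = [[-1, -1, 0], [-1, -2, 0], [0, 0, 1]].
A³ = P·diag(-125, 216, -216)·P⁻¹ = [[-466, -682, 0], [341, 557, 0], [0, 0, -216]].
The requested entry is 557.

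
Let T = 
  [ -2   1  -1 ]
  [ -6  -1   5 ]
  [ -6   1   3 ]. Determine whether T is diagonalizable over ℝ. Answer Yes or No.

Characteristic polynomial: p(λ) = λ^3 - 12λ - 16 = (λ - 4)(λ + 2)^2.
λ = -2 has algebraic multiplicity 2; rank(T + 2I) = 2, so geometric multiplicity = 1.
Geometric multiplicity < algebraic multiplicity, so T is not diagonalizable.

No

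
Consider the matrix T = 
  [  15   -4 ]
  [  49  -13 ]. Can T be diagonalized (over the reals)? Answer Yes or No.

Characteristic polynomial: p(μ) = μ^2 - 2μ + 1 = (μ - 1)^2.
μ = 1 has algebraic multiplicity 2; rank(T − 1I) = 1, so geometric multiplicity = 1.
Geometric multiplicity < algebraic multiplicity, so T is not diagonalizable.

No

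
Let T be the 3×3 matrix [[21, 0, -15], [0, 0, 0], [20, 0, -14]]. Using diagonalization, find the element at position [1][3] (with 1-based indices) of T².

Characteristic polynomial: μ^3 - 7μ^2 + 6μ = μ(μ - 6)(μ - 1), so the eigenvalues are 0, 1, 6.
μ=1: eigenvector (-3, 0, -4).
μ=6: eigenvector (1, 0, 1).
μ=0: eigenvector (0, 1, 0).
P = [[-3, 1, 0], [0, 0, 1], [-4, 1, 0]], D = diag(1, 6, 0), P⁻¹ = [[1, 0, -1], [4, 0, -3], [0, 1, 0]].
T² = P·diag(1, 36, 0)·P⁻¹ = [[141, 0, -105], [0, 0, 0], [140, 0, -104]].
The requested entry is -105.

-105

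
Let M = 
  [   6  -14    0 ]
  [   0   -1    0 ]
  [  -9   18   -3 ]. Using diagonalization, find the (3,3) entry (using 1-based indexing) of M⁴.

81

Characteristic polynomial: t^3 - 2t^2 - 21t - 18 = (t - 6)(t + 1)(t + 3), so the eigenvalues are -3, -1, 6.
t=6: eigenvector (1, 0, -1).
t=-1: eigenvector (2, 1, 0).
t=-3: eigenvector (0, 0, 1).
P = [[1, 2, 0], [0, 1, 0], [-1, 0, 1]], D = diag(6, -1, -3), P⁻¹ = [[1, -2, 0], [0, 1, 0], [1, -2, 1]].
M⁴ = P·diag(1296, 1, 81)·P⁻¹ = [[1296, -2590, 0], [0, 1, 0], [-1215, 2430, 81]].
The requested entry is 81.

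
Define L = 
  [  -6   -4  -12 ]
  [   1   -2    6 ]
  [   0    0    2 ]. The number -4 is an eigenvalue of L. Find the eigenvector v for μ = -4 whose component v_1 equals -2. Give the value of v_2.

L + 4I = [[-2, -4, -12], [1, 2, 6], [0, 0, 6]].
Solving (L + 4I)v = 0 gives the eigenspace spanned by (-2, 1, 0).
With v_1 = -2, v = (-2, 1, 0), so v_2 = 1.

1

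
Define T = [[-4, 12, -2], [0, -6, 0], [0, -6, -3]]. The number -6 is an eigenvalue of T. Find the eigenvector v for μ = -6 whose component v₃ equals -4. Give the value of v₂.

T + 6I = [[2, 12, -2], [0, 0, 0], [0, -6, 3]].
Solving (T + 6I)v = 0 gives the eigenspace spanned by (8, -2, -4).
With v₃ = -4, v = (8, -2, -4), so v₂ = -2.

-2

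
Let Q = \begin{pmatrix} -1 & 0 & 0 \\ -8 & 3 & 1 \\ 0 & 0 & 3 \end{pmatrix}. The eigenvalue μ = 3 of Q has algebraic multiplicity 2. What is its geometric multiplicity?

1

Q − 3I = [[-4, 0, 0], [-8, 0, 1], [0, 0, 0]].
This matrix has rank 2, so its null space has dimension 3 − 2 = 1.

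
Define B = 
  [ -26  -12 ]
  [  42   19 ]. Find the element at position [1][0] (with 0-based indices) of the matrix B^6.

-217854

Characteristic polynomial: s^2 + 7s + 10 = (s + 2)(s + 5), so the eigenvalues are -5, -2.
s=-2: eigenvector (-1, 2).
s=-5: eigenvector (4, -7).
P = [[-1, 4], [2, -7]], D = diag(-2, -5), P⁻¹ = [[7, 4], [2, 1]].
B⁶ = P·diag(64, 15625)·P⁻¹ = [[124552, 62244], [-217854, -108863]].
The requested entry is -217854.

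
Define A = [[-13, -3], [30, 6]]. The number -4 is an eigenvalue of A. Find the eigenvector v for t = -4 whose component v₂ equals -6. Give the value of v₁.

A + 4I = [[-9, -3], [30, 10]].
Solving (A + 4I)v = 0 gives the eigenspace spanned by (2, -6).
With v₂ = -6, v = (2, -6), so v₁ = 2.

2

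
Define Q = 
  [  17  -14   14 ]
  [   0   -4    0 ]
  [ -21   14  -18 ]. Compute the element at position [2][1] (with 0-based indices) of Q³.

Characteristic polynomial: μ^3 + 5μ^2 - 8μ - 48 = (μ - 3)(μ + 4)^2, so the eigenvalues are -4, -4, 3.
μ=-4: eigenvector (0, 1, 1).
μ=3: eigenvector (1, 0, -1).
μ=-4: eigenvector (-2, -1, 2).
P = [[0, 1, -2], [1, 0, -1], [1, -1, 2]], D = diag(-4, 3, -4), P⁻¹ = [[1, 0, 1], [3, -2, 2], [1, -1, 1]].
Q³ = P·diag(-64, 27, -64)·P⁻¹ = [[209, -182, 182], [0, -64, 0], [-273, 182, -246]].
The requested entry is 182.

182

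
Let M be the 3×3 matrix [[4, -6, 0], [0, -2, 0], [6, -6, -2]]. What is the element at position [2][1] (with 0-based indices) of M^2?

Characteristic polynomial: t^3 - 12t - 16 = (t - 4)(t + 2)^2, so the eigenvalues are -2, -2, 4.
t=4: eigenvector (1, 0, 1).
t=-2: eigenvector (1, 1, 0).
t=-2: eigenvector (0, 0, 1).
P = [[1, 1, 0], [0, 1, 0], [1, 0, 1]], D = diag(4, -2, -2), P⁻¹ = [[1, -1, 0], [0, 1, 0], [-1, 1, 1]].
M² = P·diag(16, 4, 4)·P⁻¹ = [[16, -12, 0], [0, 4, 0], [12, -12, 4]].
The requested entry is -12.

-12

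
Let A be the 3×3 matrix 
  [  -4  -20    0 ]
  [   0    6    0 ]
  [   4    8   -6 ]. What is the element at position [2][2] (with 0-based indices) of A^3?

-216

Characteristic polynomial: t^3 + 4t^2 - 36t - 144 = (t - 6)(t + 4)(t + 6), so the eigenvalues are -6, -4, 6.
t=-4: eigenvector (1, 0, 2).
t=6: eigenvector (-2, 1, 0).
t=-6: eigenvector (0, 0, 1).
P = [[1, -2, 0], [0, 1, 0], [2, 0, 1]], D = diag(-4, 6, -6), P⁻¹ = [[1, 2, 0], [0, 1, 0], [-2, -4, 1]].
A³ = P·diag(-64, 216, -216)·P⁻¹ = [[-64, -560, 0], [0, 216, 0], [304, 608, -216]].
The requested entry is -216.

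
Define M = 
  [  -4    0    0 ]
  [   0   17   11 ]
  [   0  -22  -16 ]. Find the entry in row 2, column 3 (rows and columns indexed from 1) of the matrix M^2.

Characteristic polynomial: μ^3 + 3μ^2 - 34μ - 120 = (μ - 6)(μ + 4)(μ + 5), so the eigenvalues are -5, -4, 6.
μ=-4: eigenvector (1, 0, 0).
μ=-5: eigenvector (0, 1, -2).
μ=6: eigenvector (0, 1, -1).
P = [[1, 0, 0], [0, 1, 1], [0, -2, -1]], D = diag(-4, -5, 6), P⁻¹ = [[1, 0, 0], [0, -1, -1], [0, 2, 1]].
M² = P·diag(16, 25, 36)·P⁻¹ = [[16, 0, 0], [0, 47, 11], [0, -22, 14]].
The requested entry is 11.

11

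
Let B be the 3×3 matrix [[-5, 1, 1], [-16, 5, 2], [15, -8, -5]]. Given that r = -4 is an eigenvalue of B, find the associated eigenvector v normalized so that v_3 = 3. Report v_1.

-3

B + 4I = [[-1, 1, 1], [-16, 9, 2], [15, -8, -1]].
Solving (B + 4I)v = 0 gives the eigenspace spanned by (-3, -6, 3).
With v_3 = 3, v = (-3, -6, 3), so v_1 = -3.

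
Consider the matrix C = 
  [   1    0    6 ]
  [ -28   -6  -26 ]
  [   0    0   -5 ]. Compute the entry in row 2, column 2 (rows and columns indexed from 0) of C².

Characteristic polynomial: s^3 + 10s^2 + 19s - 30 = (s - 1)(s + 5)(s + 6), so the eigenvalues are -6, -5, 1.
s=1: eigenvector (1, -4, 0).
s=-6: eigenvector (0, 1, 0).
s=-5: eigenvector (-1, 2, 1).
P = [[1, 0, -1], [-4, 1, 2], [0, 0, 1]], D = diag(1, -6, -5), P⁻¹ = [[1, 0, 1], [4, 1, 2], [0, 0, 1]].
C² = P·diag(1, 36, 25)·P⁻¹ = [[1, 0, -24], [140, 36, 118], [0, 0, 25]].
The requested entry is 25.

25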